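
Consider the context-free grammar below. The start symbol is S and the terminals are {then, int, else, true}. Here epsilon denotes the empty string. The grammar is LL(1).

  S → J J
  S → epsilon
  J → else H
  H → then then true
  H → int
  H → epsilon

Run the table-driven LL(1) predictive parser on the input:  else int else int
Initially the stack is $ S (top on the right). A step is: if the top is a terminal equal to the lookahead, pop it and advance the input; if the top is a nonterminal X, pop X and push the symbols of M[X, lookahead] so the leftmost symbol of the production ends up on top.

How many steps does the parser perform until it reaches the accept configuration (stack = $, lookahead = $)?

9

     Stack       Input                Action
  1  $ S         else int else int $  expand S → J J
  2  $ J J       else int else int $  expand J → else H
  3  $ J H else  else int else int $  match else
  4  $ J H       int else int $       expand H → int
  5  $ J int     int else int $       match int
  6  $ J         else int $           expand J → else H
  7  $ H else    else int $           match else
  8  $ H         int $                expand H → int
  9  $ int       int $                match int
Accept reached after 9 steps.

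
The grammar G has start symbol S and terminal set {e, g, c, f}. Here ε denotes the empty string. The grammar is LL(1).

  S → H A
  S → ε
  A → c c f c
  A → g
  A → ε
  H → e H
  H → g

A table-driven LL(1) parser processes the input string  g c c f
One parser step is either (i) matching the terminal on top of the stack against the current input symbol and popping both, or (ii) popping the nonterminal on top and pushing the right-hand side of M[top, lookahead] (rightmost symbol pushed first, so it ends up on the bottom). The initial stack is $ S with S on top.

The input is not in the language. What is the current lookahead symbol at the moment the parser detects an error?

     Stack      Input      Action
  1  $ S        g c c f $  expand S → H A
  2  $ A H      g c c f $  expand H → g
  3  $ A g      g c c f $  match g
  4  $ A        c c f $    expand A → c c f c
  5  $ c f c c  c c f $    match c
  6  $ c f c    c f $      match c
  7  $ c f      f $        match f
  8  $ c        $          error: top is terminal c but lookahead is $

$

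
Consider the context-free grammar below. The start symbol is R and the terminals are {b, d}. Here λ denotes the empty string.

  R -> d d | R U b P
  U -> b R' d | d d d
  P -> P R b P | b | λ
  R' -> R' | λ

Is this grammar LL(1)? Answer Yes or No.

FIRST(R) = {d}
FIRST(U) = {b, d}
FIRST(P) = {λ, b, d}
FIRST(R') = {λ}
FOLLOW(R) = {$, b, d}
FOLLOW(U) = {b}
FOLLOW(P) = {$, b, d}
FOLLOW(R') = {d}
Cell M[P, b] receives both P -> P R b P and P -> b and P -> λ — the grammar is not LL(1).

No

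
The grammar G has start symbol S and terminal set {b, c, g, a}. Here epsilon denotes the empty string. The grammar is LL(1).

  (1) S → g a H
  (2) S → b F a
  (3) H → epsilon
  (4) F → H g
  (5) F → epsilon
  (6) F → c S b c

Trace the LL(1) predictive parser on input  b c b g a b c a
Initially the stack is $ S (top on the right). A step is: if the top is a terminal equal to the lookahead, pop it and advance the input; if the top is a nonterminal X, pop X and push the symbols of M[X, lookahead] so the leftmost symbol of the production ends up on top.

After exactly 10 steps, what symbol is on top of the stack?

b

step 1: stack=$ S  input=b c b g a b c a $  — expand S → b F a
step 2: stack=$ a F b  input=b c b g a b c a $  — match b
step 3: stack=$ a F  input=c b g a b c a $  — expand F → c S b c
step 4: stack=$ a c b S c  input=c b g a b c a $  — match c
step 5: stack=$ a c b S  input=b g a b c a $  — expand S → b F a
step 6: stack=$ a c b a F b  input=b g a b c a $  — match b
step 7: stack=$ a c b a F  input=g a b c a $  — expand F → H g
step 8: stack=$ a c b a g H  input=g a b c a $  — expand H → epsilon
step 9: stack=$ a c b a g  input=g a b c a $  — match g
step 10: stack=$ a c b a  input=a b c a $  — match a
Stack after step 10: $ a c b (top = b).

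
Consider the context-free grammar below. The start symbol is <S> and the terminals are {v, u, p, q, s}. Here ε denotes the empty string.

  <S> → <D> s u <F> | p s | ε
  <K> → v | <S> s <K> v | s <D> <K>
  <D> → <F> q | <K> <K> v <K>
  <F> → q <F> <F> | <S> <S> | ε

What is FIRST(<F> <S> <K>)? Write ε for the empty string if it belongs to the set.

{p, q, s, v}

FIRST(<S>): from <S>→<D> s u <F> we get {p, q, s, v}; from <S>→p s we get {p}; from <S>→ε we get {ε}. So FIRST(<S>) = {ε, p, q, s, v}.
FIRST(<K>): from <K>→v we get {v}; from <K>→<S> s <K> v we get {p, q, s, v}; from <K>→s <D> <K> we get {s}. So FIRST(<K>) = {p, q, s, v}.
FIRST(<F>): from <F>→q <F> <F> we get {q}; from <F>→<S> <S> we get {ε, p, q, s, v}; from <F>→ε we get {ε}. So FIRST(<F>) = {ε, p, q, s, v}.
FIRST(<D>): from <D>→<F> q we get {p, q, s, v}; from <D>→<K> <K> v <K> we get {p, q, s, v}. So FIRST(<D>) = {p, q, s, v}.
FIRST(<F> <S> <K>): take FIRST of each symbol in turn, carrying on past any symbol whose FIRST contains ε; result {p, q, s, v}.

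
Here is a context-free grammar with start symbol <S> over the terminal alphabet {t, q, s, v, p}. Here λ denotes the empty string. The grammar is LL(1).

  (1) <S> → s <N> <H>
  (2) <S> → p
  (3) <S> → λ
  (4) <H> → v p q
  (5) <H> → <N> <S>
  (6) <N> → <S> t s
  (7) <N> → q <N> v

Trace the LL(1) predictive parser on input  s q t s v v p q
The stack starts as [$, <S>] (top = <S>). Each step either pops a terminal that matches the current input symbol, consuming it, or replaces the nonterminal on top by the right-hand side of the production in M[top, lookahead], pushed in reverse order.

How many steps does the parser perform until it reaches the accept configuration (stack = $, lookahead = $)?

      Stack            Input              Action
   1  $ <S>            s q t s v v p q $  expand <S> → s <N> <H>
   2  $ <H> <N> s      s q t s v v p q $  match s
   3  $ <H> <N>        q t s v v p q $    expand <N> → q <N> v
   4  $ <H> v <N> q    q t s v v p q $    match q
   5  $ <H> v <N>      t s v v p q $      expand <N> → <S> t s
   6  $ <H> v s t <S>  t s v v p q $      expand <S> → λ
   7  $ <H> v s t      t s v v p q $      match t
   8  $ <H> v s        s v v p q $        match s
   9  $ <H> v          v v p q $          match v
  10  $ <H>            v p q $            expand <H> → v p q
  11  $ q p v          v p q $            match v
  12  $ q p            p q $              match p
  13  $ q              q $                match q
Accept reached after 13 steps.

13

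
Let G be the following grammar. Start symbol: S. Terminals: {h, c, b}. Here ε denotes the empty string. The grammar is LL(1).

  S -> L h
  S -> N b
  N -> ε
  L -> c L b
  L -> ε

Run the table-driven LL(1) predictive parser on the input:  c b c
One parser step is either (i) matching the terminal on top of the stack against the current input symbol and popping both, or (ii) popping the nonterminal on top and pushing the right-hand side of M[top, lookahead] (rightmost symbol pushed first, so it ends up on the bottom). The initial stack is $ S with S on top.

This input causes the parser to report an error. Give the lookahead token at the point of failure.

c

     Stack      Input    Action
  1  $ S        c b c $  expand S -> L h
  2  $ h L      c b c $  expand L -> c L b
  3  $ h b L c  c b c $  match c
  4  $ h b L    b c $    expand L -> ε
  5  $ h b      b c $    match b
  6  $ h        c $      error: top is terminal h but lookahead is c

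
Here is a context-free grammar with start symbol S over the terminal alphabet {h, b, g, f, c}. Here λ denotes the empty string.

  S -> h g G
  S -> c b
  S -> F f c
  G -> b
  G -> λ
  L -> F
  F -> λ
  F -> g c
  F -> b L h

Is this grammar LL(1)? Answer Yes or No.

FIRST(S) = {b, c, f, g, h}
FIRST(G) = {λ, b}
FIRST(L) = {λ, b, g}
FIRST(F) = {λ, b, g}
FOLLOW(S) = {$}
FOLLOW(G) = {$}
FOLLOW(L) = {h}
FOLLOW(F) = {f, h}
Each cell of M receives at most one production.

Yes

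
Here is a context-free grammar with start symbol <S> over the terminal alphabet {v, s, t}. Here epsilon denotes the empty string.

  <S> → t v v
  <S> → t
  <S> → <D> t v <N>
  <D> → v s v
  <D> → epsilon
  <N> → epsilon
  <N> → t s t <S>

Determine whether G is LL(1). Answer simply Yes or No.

FIRST(<S>) = {t, v}
FIRST(<D>) = {epsilon, v}
FIRST(<N>) = {epsilon, t}
FOLLOW(<S>) = {$}
FOLLOW(<D>) = {t}
FOLLOW(<N>) = {$}
Cell M[<S>, t] receives both <S> → t v v and <S> → t and <S> → <D> t v <N> — the grammar is not LL(1).

No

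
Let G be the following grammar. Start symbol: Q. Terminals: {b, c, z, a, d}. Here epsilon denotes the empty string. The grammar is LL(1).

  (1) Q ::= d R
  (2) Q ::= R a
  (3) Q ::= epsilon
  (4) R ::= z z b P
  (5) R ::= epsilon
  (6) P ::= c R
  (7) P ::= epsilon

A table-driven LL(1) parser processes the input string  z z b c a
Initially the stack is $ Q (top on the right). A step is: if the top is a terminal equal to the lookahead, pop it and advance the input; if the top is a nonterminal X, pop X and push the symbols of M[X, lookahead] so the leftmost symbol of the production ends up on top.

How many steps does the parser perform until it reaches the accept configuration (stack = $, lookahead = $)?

step 1: stack=$ Q  input=z z b c a $  — expand Q ::= R a
step 2: stack=$ a R  input=z z b c a $  — expand R ::= z z b P
step 3: stack=$ a P b z z  input=z z b c a $  — match z
step 4: stack=$ a P b z  input=z b c a $  — match z
step 5: stack=$ a P b  input=b c a $  — match b
step 6: stack=$ a P  input=c a $  — expand P ::= c R
step 7: stack=$ a R c  input=c a $  — match c
step 8: stack=$ a R  input=a $  — expand R ::= epsilon
step 9: stack=$ a  input=a $  — match a
Accept reached after 9 steps.

9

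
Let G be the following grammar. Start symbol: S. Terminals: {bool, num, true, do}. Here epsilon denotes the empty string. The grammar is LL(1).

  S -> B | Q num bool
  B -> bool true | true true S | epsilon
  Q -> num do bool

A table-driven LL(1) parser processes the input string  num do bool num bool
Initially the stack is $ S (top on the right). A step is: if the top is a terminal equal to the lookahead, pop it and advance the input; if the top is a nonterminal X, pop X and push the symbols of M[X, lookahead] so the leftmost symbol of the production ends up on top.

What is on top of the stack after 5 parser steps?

     Stack                   Input                   Action
  1  $ S                     num do bool num bool $  expand S -> Q num bool
  2  $ bool num Q            num do bool num bool $  expand Q -> num do bool
  3  $ bool num bool do num  num do bool num bool $  match num
  4  $ bool num bool do      do bool num bool $      match do
  5  $ bool num bool         bool num bool $         match bool
Stack after step 5: $ bool num (top = num).

num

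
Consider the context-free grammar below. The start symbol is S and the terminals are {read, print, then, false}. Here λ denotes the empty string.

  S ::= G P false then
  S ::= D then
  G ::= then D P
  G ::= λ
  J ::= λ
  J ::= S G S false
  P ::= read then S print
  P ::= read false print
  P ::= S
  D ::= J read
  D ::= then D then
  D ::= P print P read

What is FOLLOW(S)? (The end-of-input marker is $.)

{$, false, print, read, then}

FIRST(G) = {λ, then}
FIRST(S) = {read, then}  (via G P false then, D then)
FIRST(J) = {λ, read, then}  (via S G S false)
FIRST(P) = {read, then}  (via S)
FIRST(D) = {read, then}  (via J read, P print P read)
FOLLOW(S) includes $ since S is the start symbol.
FOLLOW(G): in S::=G P false then, G is followed by P false then with FIRST {read, then}; in J::=S G S false, G is followed by S false with FIRST {read, then}. Thus FOLLOW(G) = {read, then}.
FOLLOW(J): in D::=J read, J is followed by read with FIRST {read}. Thus FOLLOW(J) = {read}.
FOLLOW(P): in S::=G P false then, P is followed by false then with FIRST {false}; in G::=then D P, the suffix after P is empty, so FOLLOW(P) ⊇ FOLLOW(G) = {read, then}; in D::=P print P read (occurrence 1), P is followed by print P read with FIRST {print}; in D::=P print P read (occurrence 2), P is followed by read with FIRST {read}. Thus FOLLOW(P) = {false, print, read, then}.
FOLLOW(S): in J::=S G S false (occurrence 1), S is followed by G S false with FIRST {read, then}; in J::=S G S false (occurrence 2), S is followed by false with FIRST {false}; in P::=read then S print, S is followed by print with FIRST {print}; in P::=S, the suffix after S is empty, so FOLLOW(S) ⊇ FOLLOW(P) = {false, print, read, then}. Thus FOLLOW(S) = {$, false, print, read, then}.
FOLLOW(D): in S::=D then, D is followed by then with FIRST {then}; in G::=then D P, D is followed by P with FIRST {read, then}; in D::=then D then, D is followed by then with FIRST {then}. Thus FOLLOW(D) = {read, then}.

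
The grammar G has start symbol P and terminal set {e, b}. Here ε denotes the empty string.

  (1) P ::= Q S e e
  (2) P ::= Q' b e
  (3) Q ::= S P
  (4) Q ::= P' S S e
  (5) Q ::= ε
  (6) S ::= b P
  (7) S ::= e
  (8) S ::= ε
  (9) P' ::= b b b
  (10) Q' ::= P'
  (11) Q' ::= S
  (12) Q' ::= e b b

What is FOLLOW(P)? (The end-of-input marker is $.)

FIRST(S) = {ε, b, e}
FIRST(P') = {b}
FIRST(Q') = {ε, b, e}  (via P', S)
FIRST(P) = {b, e}  (via Q S e e, Q' b e)
FIRST(Q) = {ε, b, e}  (via S P, P' S S e)
FOLLOW(P) includes $ since P is the start symbol.
FOLLOW(Q): in P::=Q S e e, Q is followed by S e e with FIRST {b, e}. Thus FOLLOW(Q) = {b, e}.
FOLLOW(Q'): in P::=Q' b e, Q' is followed by b e with FIRST {b}. Thus FOLLOW(Q') = {b}.
FOLLOW(S): in P::=Q S e e, S is followed by e e with FIRST {e}; in Q::=S P, S is followed by P with FIRST {b, e}; in Q::=P' S S e (occurrence 1), S is followed by S e with FIRST {b, e}; in Q::=P' S S e (occurrence 2), S is followed by e with FIRST {e}; in Q'::=S, the suffix after S is empty, so FOLLOW(S) ⊇ FOLLOW(Q') = {b}. Thus FOLLOW(S) = {b, e}.
FOLLOW(P): in Q::=S P, the suffix after P is empty, so FOLLOW(P) ⊇ FOLLOW(Q) = {b, e}; in S::=b P, the suffix after P is empty, so FOLLOW(P) ⊇ FOLLOW(S) = {b, e}. Thus FOLLOW(P) = {$, b, e}.
FOLLOW(P'): in Q::=P' S S e, P' is followed by S S e with FIRST {b, e}; in Q'::=P', the suffix after P' is empty, so FOLLOW(P') ⊇ FOLLOW(Q') = {b}. Thus FOLLOW(P') = {b, e}.

{$, b, e}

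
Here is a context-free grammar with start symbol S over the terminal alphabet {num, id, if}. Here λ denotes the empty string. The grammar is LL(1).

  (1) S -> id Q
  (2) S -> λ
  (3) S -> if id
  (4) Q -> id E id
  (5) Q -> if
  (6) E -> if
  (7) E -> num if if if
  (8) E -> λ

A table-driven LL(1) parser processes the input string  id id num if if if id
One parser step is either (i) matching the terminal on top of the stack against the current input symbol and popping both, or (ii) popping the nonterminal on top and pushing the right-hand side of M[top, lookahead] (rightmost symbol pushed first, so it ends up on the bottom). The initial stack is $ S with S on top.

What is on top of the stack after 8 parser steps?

     Stack              Input                    Action
  1  $ S                id id num if if if id $  expand S -> id Q
  2  $ Q id             id id num if if if id $  match id
  3  $ Q                id num if if if id $     expand Q -> id E id
  4  $ id E id          id num if if if id $     match id
  5  $ id E             num if if if id $        expand E -> num if if if
  6  $ id if if if num  num if if if id $        match num
  7  $ id if if if      if if if id $            match if
  8  $ id if if         if if id $               match if
Stack after step 8: $ id if (top = if).

if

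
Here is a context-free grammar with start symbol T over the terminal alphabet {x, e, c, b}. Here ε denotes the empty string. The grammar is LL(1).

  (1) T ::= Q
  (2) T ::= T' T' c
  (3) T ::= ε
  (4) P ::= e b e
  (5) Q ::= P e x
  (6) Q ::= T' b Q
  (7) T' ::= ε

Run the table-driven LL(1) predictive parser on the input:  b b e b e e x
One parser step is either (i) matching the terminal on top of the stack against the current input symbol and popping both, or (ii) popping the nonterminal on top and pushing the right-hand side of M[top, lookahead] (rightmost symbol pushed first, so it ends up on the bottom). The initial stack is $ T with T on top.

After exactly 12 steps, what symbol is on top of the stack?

      Stack        Input            Action
   1  $ T          b b e b e e x $  expand T ::= Q
   2  $ Q          b b e b e e x $  expand Q ::= T' b Q
   3  $ Q b T'     b b e b e e x $  expand T' ::= ε
   4  $ Q b        b b e b e e x $  match b
   5  $ Q          b e b e e x $    expand Q ::= T' b Q
   6  $ Q b T'     b e b e e x $    expand T' ::= ε
   7  $ Q b        b e b e e x $    match b
   8  $ Q          e b e e x $      expand Q ::= P e x
   9  $ x e P      e b e e x $      expand P ::= e b e
  10  $ x e e b e  e b e e x $      match e
  11  $ x e e b    b e e x $        match b
  12  $ x e e      e e x $          match e
Stack after step 12: $ x e (top = e).

e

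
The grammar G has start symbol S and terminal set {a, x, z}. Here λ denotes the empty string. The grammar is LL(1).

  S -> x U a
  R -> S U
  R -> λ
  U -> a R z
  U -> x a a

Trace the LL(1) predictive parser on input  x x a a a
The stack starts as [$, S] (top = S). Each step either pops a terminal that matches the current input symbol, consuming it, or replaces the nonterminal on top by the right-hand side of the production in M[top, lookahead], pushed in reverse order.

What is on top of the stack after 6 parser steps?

a

     Stack      Input        Action
  1  $ S        x x a a a $  expand S -> x U a
  2  $ a U x    x x a a a $  match x
  3  $ a U      x a a a $    expand U -> x a a
  4  $ a a a x  x a a a $    match x
  5  $ a a a    a a a $      match a
  6  $ a a      a a $        match a
Stack after step 6: $ a (top = a).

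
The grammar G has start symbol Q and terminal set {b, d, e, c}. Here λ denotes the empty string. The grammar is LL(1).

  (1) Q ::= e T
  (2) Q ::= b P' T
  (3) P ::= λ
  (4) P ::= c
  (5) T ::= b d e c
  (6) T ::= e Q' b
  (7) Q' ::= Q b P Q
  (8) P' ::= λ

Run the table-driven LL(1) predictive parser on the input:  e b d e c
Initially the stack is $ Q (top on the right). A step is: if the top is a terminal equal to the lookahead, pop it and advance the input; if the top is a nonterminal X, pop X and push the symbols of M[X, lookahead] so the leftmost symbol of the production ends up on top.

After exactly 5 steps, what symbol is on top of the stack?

e

     Stack      Input        Action
  1  $ Q        e b d e c $  expand Q ::= e T
  2  $ T e      e b d e c $  match e
  3  $ T        b d e c $    expand T ::= b d e c
  4  $ c e d b  b d e c $    match b
  5  $ c e d    d e c $      match d
Stack after step 5: $ c e (top = e).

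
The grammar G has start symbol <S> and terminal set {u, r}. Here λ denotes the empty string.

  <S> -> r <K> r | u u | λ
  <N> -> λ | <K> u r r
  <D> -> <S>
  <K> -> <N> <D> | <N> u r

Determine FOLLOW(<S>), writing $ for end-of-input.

{$, r, u}

FIRST(<S>): from <S>->r <K> r we get {r}; from <S>->u u we get {u}; from <S>->λ we get {λ}. So FIRST(<S>) = {λ, r, u}.
FIRST(<D>): from <D>-><S> we get {λ, r, u}. So FIRST(<D>) = {λ, r, u}.
FIRST(<N>): from <N>->λ we get {λ}; from <N>-><K> u r r we get {r, u}. So FIRST(<N>) = {λ, r, u}.
FIRST(<K>): from <K>-><N> <D> we get {λ, r, u}; from <K>-><N> u r we get {r, u}. So FIRST(<K>) = {λ, r, u}.
FOLLOW(<S>) includes $ since <S> is the start symbol.
FOLLOW(<K>): in <S>->r <K> r, <K> is followed by r with FIRST {r}; in <N>-><K> u r r, <K> is followed by u r r with FIRST {u}. Thus FOLLOW(<K>) = {r, u}.
FOLLOW(<N>): in <K>-><N> <D>, <N> is followed by <D> with FIRST {λ, r, u}; in <K>-><N> <D>, the suffix after <N> is nullable, so FOLLOW(<N>) ⊇ FOLLOW(<K>) = {r, u}; in <K>-><N> u r, <N> is followed by u r with FIRST {u}. Thus FOLLOW(<N>) = {r, u}.
FOLLOW(<D>): in <K>-><N> <D>, the suffix after <D> is empty, so FOLLOW(<D>) ⊇ FOLLOW(<K>) = {r, u}. Thus FOLLOW(<D>) = {r, u}.
FOLLOW(<S>): in <D>-><S>, the suffix after <S> is empty, so FOLLOW(<S>) ⊇ FOLLOW(<D>) = {r, u}. Thus FOLLOW(<S>) = {$, r, u}.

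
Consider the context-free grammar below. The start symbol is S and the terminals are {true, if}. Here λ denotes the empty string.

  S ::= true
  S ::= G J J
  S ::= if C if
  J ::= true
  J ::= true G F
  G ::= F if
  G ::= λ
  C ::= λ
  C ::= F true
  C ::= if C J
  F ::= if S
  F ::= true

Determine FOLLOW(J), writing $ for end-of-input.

{$, if, true}

FIRST(J) = {true}
FIRST(F) = {if, true}
FIRST(G) = {λ, if, true}  (via F if)
FIRST(C) = {λ, if, true}  (via F true)
FIRST(S) = {if, true}  (via G J J)
FOLLOW(S) includes $ since S is the start symbol.
FOLLOW(G): in S::=G J J, G is followed by J J with FIRST {true}; in J::=true G F, G is followed by F with FIRST {if, true}. Thus FOLLOW(G) = {if, true}.
FOLLOW(C): in S::=if C if, C is followed by if with FIRST {if}; in C::=if C J, C is followed by J with FIRST {true}. Thus FOLLOW(C) = {if, true}.
FOLLOW(S): in F::=if S, the suffix after S is empty, so FOLLOW(S) ⊇ FOLLOW(F) = {$, if, true}. Thus FOLLOW(S) = {$, if, true}.
FOLLOW(J): in S::=G J J (occurrence 1), J is followed by J with FIRST {true}; in S::=G J J (occurrence 2), the suffix after J is empty, so FOLLOW(J) ⊇ FOLLOW(S) = {$, if, true}; in C::=if C J, the suffix after J is empty, so FOLLOW(J) ⊇ FOLLOW(C) = {if, true}. Thus FOLLOW(J) = {$, if, true}.
FOLLOW(F): in J::=true G F, the suffix after F is empty, so FOLLOW(F) ⊇ FOLLOW(J) = {$, if, true}; in G::=F if, F is followed by if with FIRST {if}; in C::=F true, F is followed by true with FIRST {true}. Thus FOLLOW(F) = {$, if, true}.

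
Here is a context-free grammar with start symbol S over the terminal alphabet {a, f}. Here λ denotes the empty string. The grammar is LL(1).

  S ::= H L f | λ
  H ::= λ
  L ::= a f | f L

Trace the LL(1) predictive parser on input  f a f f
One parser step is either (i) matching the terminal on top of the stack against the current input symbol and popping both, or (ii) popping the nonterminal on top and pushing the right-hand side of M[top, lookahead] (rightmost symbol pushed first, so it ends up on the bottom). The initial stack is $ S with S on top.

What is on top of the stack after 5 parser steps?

a

     Stack    Input      Action
  1  $ S      f a f f $  expand S ::= H L f
  2  $ f L H  f a f f $  expand H ::= λ
  3  $ f L    f a f f $  expand L ::= f L
  4  $ f L f  f a f f $  match f
  5  $ f L    a f f $    expand L ::= a f
Stack after step 5: $ f f a (top = a).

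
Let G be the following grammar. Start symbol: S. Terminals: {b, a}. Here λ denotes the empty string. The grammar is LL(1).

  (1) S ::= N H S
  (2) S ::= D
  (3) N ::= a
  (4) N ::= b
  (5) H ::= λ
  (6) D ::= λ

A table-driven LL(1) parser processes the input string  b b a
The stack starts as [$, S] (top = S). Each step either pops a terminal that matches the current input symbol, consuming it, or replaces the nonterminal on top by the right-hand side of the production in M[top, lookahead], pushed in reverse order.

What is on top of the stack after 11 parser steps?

      Stack    Input    Action
   1  $ S      b b a $  expand S ::= N H S
   2  $ S H N  b b a $  expand N ::= b
   3  $ S H b  b b a $  match b
   4  $ S H    b a $    expand H ::= λ
   5  $ S      b a $    expand S ::= N H S
   6  $ S H N  b a $    expand N ::= b
   7  $ S H b  b a $    match b
   8  $ S H    a $      expand H ::= λ
   9  $ S      a $      expand S ::= N H S
  10  $ S H N  a $      expand N ::= a
  11  $ S H a  a $      match a
Stack after step 11: $ S H (top = H).

H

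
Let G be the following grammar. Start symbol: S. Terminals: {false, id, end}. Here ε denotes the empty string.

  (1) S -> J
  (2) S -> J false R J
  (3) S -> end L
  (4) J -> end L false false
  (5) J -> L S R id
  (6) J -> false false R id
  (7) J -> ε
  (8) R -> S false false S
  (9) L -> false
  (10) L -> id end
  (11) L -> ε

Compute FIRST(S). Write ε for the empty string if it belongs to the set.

{ε, end, false, id}

FIRST(L) = {ε, false, id}
FIRST(S) = {ε, end, false, id}  (via J, J false R J)
FIRST(R) = {end, false, id}  (via S false false S)
FIRST(J) = {ε, end, false, id}  (via L S R id)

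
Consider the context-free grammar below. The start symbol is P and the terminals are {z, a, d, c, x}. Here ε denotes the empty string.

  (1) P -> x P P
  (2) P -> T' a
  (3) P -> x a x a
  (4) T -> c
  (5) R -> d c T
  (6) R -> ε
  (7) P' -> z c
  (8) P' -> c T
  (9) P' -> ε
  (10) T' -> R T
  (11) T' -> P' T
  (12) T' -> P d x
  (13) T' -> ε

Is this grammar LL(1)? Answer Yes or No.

No

FIRST(P) = {a, c, d, x, z}
FIRST(T) = {c}
FIRST(R) = {ε, d}
FIRST(P') = {ε, c, z}
FIRST(T') = {ε, a, c, d, x, z}
FOLLOW(P) = {$, a, c, d, x, z}
FOLLOW(T) = {a, c}
FOLLOW(R) = {c}
FOLLOW(P') = {c}
FOLLOW(T') = {a}
Cell M[P, x] receives both P -> x P P and P -> T' a and P -> x a x a — the grammar is not LL(1).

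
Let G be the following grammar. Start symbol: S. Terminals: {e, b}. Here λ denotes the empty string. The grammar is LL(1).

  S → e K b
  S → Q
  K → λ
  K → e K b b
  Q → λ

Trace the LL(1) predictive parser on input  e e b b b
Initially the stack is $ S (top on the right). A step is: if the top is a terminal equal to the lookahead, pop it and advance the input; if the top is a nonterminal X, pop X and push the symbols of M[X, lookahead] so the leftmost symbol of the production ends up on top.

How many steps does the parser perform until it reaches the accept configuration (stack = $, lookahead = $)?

8

step 1: stack=$ S  input=e e b b b $  — expand S → e K b
step 2: stack=$ b K e  input=e e b b b $  — match e
step 3: stack=$ b K  input=e b b b $  — expand K → e K b b
step 4: stack=$ b b b K e  input=e b b b $  — match e
step 5: stack=$ b b b K  input=b b b $  — expand K → λ
step 6: stack=$ b b b  input=b b b $  — match b
step 7: stack=$ b b  input=b b $  — match b
step 8: stack=$ b  input=b $  — match b
Accept reached after 8 steps.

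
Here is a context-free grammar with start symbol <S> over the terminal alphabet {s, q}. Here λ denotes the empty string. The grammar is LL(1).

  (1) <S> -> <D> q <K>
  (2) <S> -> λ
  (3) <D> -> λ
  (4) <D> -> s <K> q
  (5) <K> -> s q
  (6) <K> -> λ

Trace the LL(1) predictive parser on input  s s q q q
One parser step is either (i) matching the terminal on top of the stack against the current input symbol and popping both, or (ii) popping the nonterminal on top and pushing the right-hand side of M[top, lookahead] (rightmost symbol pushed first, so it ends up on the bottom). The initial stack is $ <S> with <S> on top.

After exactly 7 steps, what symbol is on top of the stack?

step 1: stack=$ <S>  input=s s q q q $  — expand <S> -> <D> q <K>
step 2: stack=$ <K> q <D>  input=s s q q q $  — expand <D> -> s <K> q
step 3: stack=$ <K> q q <K> s  input=s s q q q $  — match s
step 4: stack=$ <K> q q <K>  input=s q q q $  — expand <K> -> s q
step 5: stack=$ <K> q q q s  input=s q q q $  — match s
step 6: stack=$ <K> q q q  input=q q q $  — match q
step 7: stack=$ <K> q q  input=q q $  — match q
Stack after step 7: $ <K> q (top = q).

q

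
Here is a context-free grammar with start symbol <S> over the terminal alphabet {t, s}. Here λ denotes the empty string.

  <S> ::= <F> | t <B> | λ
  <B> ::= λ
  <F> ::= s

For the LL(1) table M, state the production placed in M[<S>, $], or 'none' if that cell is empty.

<S> ::= λ

FIRST(<B>): from <B>::=λ we get {λ}. So FIRST(<B>) = {λ}.
FIRST(<F>): from <F>::=s we get {s}. So FIRST(<F>) = {s}.
FIRST(<S>): from <S>::=<F> we get {s}; from <S>::=t <B> we get {t}; from <S>::=λ we get {λ}. So FIRST(<S>) = {λ, s, t}.
FOLLOW(<S>) includes $ since <S> is the start symbol.
FOLLOW(<S>): <S> appears on no right-hand side. Thus FOLLOW(<S>) = {$}.
For <S> ::= <F>: FIRST(<F>) = {s}, so it goes in M[<S>, t] for t ∈ {s}.
For <S> ::= t <B>: FIRST(t <B>) = {t}, so it goes in M[<S>, t] for t ∈ {t}.
For <S> ::= λ: FIRST(λ) = {λ}, so it goes in M[<S>, t] for t ∈ {}; since λ ∈ FIRST, also for every t ∈ FOLLOW(<S>) = {$}.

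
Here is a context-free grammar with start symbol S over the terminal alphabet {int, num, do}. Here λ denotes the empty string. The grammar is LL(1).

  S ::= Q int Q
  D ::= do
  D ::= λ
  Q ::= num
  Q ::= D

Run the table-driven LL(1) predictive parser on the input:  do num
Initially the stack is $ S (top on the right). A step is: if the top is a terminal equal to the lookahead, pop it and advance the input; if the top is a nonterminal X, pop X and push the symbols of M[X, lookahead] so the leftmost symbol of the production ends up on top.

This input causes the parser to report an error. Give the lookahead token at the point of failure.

     Stack       Input     Action
  1  $ S         do num $  expand S ::= Q int Q
  2  $ Q int Q   do num $  expand Q ::= D
  3  $ Q int D   do num $  expand D ::= do
  4  $ Q int do  do num $  match do
  5  $ Q int     num $     error: top is terminal int but lookahead is num

num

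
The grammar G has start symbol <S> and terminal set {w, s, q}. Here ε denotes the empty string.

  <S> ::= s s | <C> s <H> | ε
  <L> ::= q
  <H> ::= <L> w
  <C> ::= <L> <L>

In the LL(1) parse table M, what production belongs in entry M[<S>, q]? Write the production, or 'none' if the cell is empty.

FIRST(<L>) = {q}
FIRST(<H>) = {q}  (via <L> w)
FIRST(<C>) = {q}  (via <L> <L>)
FIRST(<S>) = {ε, q, s}  (via <C> s <H>)
FOLLOW(<S>) includes $ since <S> is the start symbol.
FOLLOW(<S>): <S> appears on no right-hand side. Thus FOLLOW(<S>) = {$}.
For <S> ::= s s: FIRST(s s) = {s}, so it goes in M[<S>, t] for t ∈ {s}.
For <S> ::= <C> s <H>: FIRST(<C> s <H>) = {q}, so it goes in M[<S>, t] for t ∈ {q}.
For <S> ::= ε: FIRST(ε) = {ε}, so it goes in M[<S>, t] for t ∈ {}; since ε ∈ FIRST, also for every t ∈ FOLLOW(<S>) = {$}.

<S> ::= <C> s <H>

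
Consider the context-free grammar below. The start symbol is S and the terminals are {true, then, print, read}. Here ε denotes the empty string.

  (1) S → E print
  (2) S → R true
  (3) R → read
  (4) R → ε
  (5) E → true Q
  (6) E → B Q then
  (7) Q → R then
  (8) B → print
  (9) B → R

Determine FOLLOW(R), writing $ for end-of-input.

FIRST(R): from R→read we get {read}; from R→ε we get {ε}. So FIRST(R) = {ε, read}.
FIRST(Q): from Q→R then we get {read, then}. So FIRST(Q) = {read, then}.
FIRST(B): from B→print we get {print}; from B→R we get {ε, read}. So FIRST(B) = {ε, print, read}.
FIRST(E): from E→true Q we get {true}; from E→B Q then we get {print, read, then}. So FIRST(E) = {print, read, then, true}.
FIRST(S): from S→E print we get {print, read, then, true}; from S→R true we get {read, true}. So FIRST(S) = {print, read, then, true}.
FOLLOW(S) includes $ since S is the start symbol.
FOLLOW(S): S appears on no right-hand side. Thus FOLLOW(S) = {$}.
FOLLOW(E): in S→E print, E is followed by print with FIRST {print}. Thus FOLLOW(E) = {print}.
FOLLOW(Q): in E→true Q, the suffix after Q is empty, so FOLLOW(Q) ⊇ FOLLOW(E) = {print}; in E→B Q then, Q is followed by then with FIRST {then}. Thus FOLLOW(Q) = {print, then}.
FOLLOW(B): in E→B Q then, B is followed by Q then with FIRST {read, then}. Thus FOLLOW(B) = {read, then}.
FOLLOW(R): in S→R true, R is followed by true with FIRST {true}; in Q→R then, R is followed by then with FIRST {then}; in B→R, the suffix after R is empty, so FOLLOW(R) ⊇ FOLLOW(B) = {read, then}. Thus FOLLOW(R) = {read, then, true}.

{read, then, true}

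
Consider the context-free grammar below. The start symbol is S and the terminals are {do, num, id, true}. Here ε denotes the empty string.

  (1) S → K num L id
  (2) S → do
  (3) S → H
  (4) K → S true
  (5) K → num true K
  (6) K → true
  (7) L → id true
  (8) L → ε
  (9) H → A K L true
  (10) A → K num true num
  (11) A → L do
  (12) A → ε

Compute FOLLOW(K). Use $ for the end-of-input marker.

FIRST(L): from L→id true we get {id}; from L→ε we get {ε}. So FIRST(L) = {ε, id}.
FIRST(S): from S→K num L id we get {do, id, num, true}; from S→do we get {do}; from S→H we get {do, id, num, true}. So FIRST(S) = {do, id, num, true}.
FIRST(K): from K→S true we get {do, id, num, true}; from K→num true K we get {num}; from K→true we get {true}. So FIRST(K) = {do, id, num, true}.
FIRST(A): from A→K num true num we get {do, id, num, true}; from A→L do we get {do, id}; from A→ε we get {ε}. So FIRST(A) = {ε, do, id, num, true}.
FIRST(H): from H→A K L true we get {do, id, num, true}. So FIRST(H) = {do, id, num, true}.
FOLLOW(S) includes $ since S is the start symbol.
FOLLOW(S): in K→S true, S is followed by true with FIRST {true}. Thus FOLLOW(S) = {$, true}.
FOLLOW(K): in S→K num L id, K is followed by num L id with FIRST {num}; in K→num true K, the suffix after K is empty (adds nothing new); in H→A K L true, K is followed by L true with FIRST {id, true}; in A→K num true num, K is followed by num true num with FIRST {num}. Thus FOLLOW(K) = {id, num, true}.
FOLLOW(L): in S→K num L id, L is followed by id with FIRST {id}; in H→A K L true, L is followed by true with FIRST {true}; in A→L do, L is followed by do with FIRST {do}. Thus FOLLOW(L) = {do, id, true}.
FOLLOW(H): in S→H, the suffix after H is empty, so FOLLOW(H) ⊇ FOLLOW(S) = {$, true}. Thus FOLLOW(H) = {$, true}.
FOLLOW(A): in H→A K L true, A is followed by K L true with FIRST {do, id, num, true}. Thus FOLLOW(A) = {do, id, num, true}.

{id, num, true}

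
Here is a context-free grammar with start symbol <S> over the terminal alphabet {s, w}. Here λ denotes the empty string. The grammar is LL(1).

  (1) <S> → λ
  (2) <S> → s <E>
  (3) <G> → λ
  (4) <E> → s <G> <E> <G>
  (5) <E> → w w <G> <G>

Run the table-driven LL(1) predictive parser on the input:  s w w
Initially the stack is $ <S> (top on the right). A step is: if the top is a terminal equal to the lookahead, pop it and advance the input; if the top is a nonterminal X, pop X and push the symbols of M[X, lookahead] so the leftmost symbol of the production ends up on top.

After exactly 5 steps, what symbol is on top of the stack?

step 1: stack=$ <S>  input=s w w $  — expand <S> → s <E>
step 2: stack=$ <E> s  input=s w w $  — match s
step 3: stack=$ <E>  input=w w $  — expand <E> → w w <G> <G>
step 4: stack=$ <G> <G> w w  input=w w $  — match w
step 5: stack=$ <G> <G> w  input=w $  — match w
Stack after step 5: $ <G> <G> (top = <G>).

<G>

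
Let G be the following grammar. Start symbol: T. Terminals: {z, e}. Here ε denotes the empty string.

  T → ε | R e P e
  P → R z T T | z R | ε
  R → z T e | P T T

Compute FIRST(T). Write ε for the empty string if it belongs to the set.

{ε, e, z}

FIRST(T): from T→ε we get {ε}; from T→R e P e we get {e, z}. So FIRST(T) = {ε, e, z}.
FIRST(P): from P→R z T T we get {e, z}; from P→z R we get {z}; from P→ε we get {ε}. So FIRST(P) = {ε, e, z}.
FIRST(R): from R→z T e we get {z}; from R→P T T we get {ε, e, z}. So FIRST(R) = {ε, e, z}.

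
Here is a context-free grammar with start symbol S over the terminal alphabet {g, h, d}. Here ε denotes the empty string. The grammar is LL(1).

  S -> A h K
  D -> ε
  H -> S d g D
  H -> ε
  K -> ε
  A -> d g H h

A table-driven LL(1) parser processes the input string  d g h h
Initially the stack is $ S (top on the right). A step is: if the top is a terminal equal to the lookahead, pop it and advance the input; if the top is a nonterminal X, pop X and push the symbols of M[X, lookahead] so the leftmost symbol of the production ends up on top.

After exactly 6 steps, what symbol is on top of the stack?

step 1: stack=$ S  input=d g h h $  — expand S -> A h K
step 2: stack=$ K h A  input=d g h h $  — expand A -> d g H h
step 3: stack=$ K h h H g d  input=d g h h $  — match d
step 4: stack=$ K h h H g  input=g h h $  — match g
step 5: stack=$ K h h H  input=h h $  — expand H -> ε
step 6: stack=$ K h h  input=h h $  — match h
Stack after step 6: $ K h (top = h).

h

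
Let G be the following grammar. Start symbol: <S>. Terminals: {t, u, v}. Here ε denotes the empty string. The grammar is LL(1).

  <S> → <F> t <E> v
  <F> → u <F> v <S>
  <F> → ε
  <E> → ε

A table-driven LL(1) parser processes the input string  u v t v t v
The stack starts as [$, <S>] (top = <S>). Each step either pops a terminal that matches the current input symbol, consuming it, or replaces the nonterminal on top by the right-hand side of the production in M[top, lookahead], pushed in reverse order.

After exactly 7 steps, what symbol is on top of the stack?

t

step 1: stack=$ <S>  input=u v t v t v $  — expand <S> → <F> t <E> v
step 2: stack=$ v <E> t <F>  input=u v t v t v $  — expand <F> → u <F> v <S>
step 3: stack=$ v <E> t <S> v <F> u  input=u v t v t v $  — match u
step 4: stack=$ v <E> t <S> v <F>  input=v t v t v $  — expand <F> → ε
step 5: stack=$ v <E> t <S> v  input=v t v t v $  — match v
step 6: stack=$ v <E> t <S>  input=t v t v $  — expand <S> → <F> t <E> v
step 7: stack=$ v <E> t v <E> t <F>  input=t v t v $  — expand <F> → ε
Stack after step 7: $ v <E> t v <E> t (top = t).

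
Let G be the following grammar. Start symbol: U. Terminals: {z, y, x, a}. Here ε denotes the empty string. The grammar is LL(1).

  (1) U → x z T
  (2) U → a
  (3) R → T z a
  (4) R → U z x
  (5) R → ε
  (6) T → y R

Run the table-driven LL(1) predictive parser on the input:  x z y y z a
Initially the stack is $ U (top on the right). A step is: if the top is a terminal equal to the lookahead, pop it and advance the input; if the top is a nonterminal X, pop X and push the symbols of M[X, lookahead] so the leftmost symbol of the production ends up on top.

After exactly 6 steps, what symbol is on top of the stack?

step 1: stack=$ U  input=x z y y z a $  — expand U → x z T
step 2: stack=$ T z x  input=x z y y z a $  — match x
step 3: stack=$ T z  input=z y y z a $  — match z
step 4: stack=$ T  input=y y z a $  — expand T → y R
step 5: stack=$ R y  input=y y z a $  — match y
step 6: stack=$ R  input=y z a $  — expand R → T z a
Stack after step 6: $ a z T (top = T).

T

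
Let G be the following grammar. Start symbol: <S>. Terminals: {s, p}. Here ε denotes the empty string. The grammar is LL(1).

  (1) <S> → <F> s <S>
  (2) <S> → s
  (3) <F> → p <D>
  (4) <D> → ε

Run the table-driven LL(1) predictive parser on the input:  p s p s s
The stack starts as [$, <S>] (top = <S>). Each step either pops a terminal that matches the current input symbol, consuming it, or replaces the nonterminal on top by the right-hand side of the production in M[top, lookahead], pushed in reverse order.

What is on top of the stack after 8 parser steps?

<D>

step 1: stack=$ <S>  input=p s p s s $  — expand <S> → <F> s <S>
step 2: stack=$ <S> s <F>  input=p s p s s $  — expand <F> → p <D>
step 3: stack=$ <S> s <D> p  input=p s p s s $  — match p
step 4: stack=$ <S> s <D>  input=s p s s $  — expand <D> → ε
step 5: stack=$ <S> s  input=s p s s $  — match s
step 6: stack=$ <S>  input=p s s $  — expand <S> → <F> s <S>
step 7: stack=$ <S> s <F>  input=p s s $  — expand <F> → p <D>
step 8: stack=$ <S> s <D> p  input=p s s $  — match p
Stack after step 8: $ <S> s <D> (top = <D>).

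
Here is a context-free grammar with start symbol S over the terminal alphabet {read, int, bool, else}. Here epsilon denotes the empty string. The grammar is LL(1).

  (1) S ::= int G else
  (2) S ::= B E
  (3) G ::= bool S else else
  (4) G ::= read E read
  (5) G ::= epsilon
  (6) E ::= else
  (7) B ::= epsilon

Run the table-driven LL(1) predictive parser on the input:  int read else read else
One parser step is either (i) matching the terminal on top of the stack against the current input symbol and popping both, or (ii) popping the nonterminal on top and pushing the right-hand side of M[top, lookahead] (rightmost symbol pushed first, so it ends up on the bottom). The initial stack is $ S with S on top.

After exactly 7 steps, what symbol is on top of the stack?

     Stack               Input                      Action
  1  $ S                 int read else read else $  expand S ::= int G else
  2  $ else G int        int read else read else $  match int
  3  $ else G            read else read else $      expand G ::= read E read
  4  $ else read E read  read else read else $      match read
  5  $ else read E       else read else $           expand E ::= else
  6  $ else read else    else read else $           match else
  7  $ else read         read else $                match read
Stack after step 7: $ else (top = else).

else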